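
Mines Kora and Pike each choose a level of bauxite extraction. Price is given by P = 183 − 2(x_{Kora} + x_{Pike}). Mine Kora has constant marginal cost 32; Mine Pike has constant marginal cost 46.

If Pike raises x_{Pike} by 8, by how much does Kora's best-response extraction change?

-4

Mine Kora's profit: π = x_{Kora}(183 − 2(x_{Kora} + x_{Pike})) − 32x_{Kora}.
∂π/∂x_{Kora} = 151 − 4x_{Kora} − 2x_{Pike} = 0, so x_{Kora} = 37.75 − 0.5x_{Pike}.
The reaction-function slope is −0.5, so an 8-unit rise in x_{Pike} moves x_{Kora} by −0.5 × 8 = −4. Kora's best response falls — the actions are strategic substitutes.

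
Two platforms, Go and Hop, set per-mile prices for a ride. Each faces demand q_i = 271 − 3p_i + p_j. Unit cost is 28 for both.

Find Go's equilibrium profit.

Go's profit: π = (p_{Go} − 28)(271 − 3p_{Go} + p_{Hop}).
∂π/∂p_{Go} = 355 − 6p_{Go} + p_{Hop} = 0 ⇒ p_{Go} = 355/6 + (1/6)p_{Hop}.
By symmetry p_{Hop} = p_{Go}; substituting into the reaction function, (5/6)p_{Go} = 355/6 and p_{Go} = 71.
q_{Go} = 271 − 3·71 + 71 = 129.
Profit = (71 − 28)·129 = 5547.

5547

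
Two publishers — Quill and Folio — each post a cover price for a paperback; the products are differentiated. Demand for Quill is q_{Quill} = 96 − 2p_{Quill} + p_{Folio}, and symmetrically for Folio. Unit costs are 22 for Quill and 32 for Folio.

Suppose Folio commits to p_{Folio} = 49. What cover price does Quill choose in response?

47.25

Quill's profit: π = (p_{Quill} − 22)(96 − 2p_{Quill} + p_{Folio}).
∂π/∂p_{Quill} = 140 − 4p_{Quill} + p_{Folio} = 0 ⇒ p_{Quill} = 35 + 0.25p_{Folio}.
At p_{Folio} = 49: p_{Quill} = 35 + 0.25·49 = 47.25.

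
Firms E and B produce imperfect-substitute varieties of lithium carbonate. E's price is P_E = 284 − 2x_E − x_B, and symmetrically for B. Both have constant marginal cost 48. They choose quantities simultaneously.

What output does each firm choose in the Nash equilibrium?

47.2

Firm E's profit: π = x_E(284 − 2x_E − x_B) − 48x_E.
∂π/∂x_E = 236 − 4x_E − x_B = 0 ⇒ x_E = 59 − 0.25x_B.
By symmetry x_B = x_E; substituting into the reaction function, 1.25x_E = 59 and x_E = 47.2.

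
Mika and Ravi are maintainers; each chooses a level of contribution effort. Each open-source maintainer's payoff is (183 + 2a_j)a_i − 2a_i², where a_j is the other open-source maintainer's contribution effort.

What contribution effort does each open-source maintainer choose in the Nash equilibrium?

91.5

Mika's payoff is (183 + 2a_R)a_M − 2a_M².
∂π/∂a_M = 183 + 2a_R − 4a_M = 0, so a_M = 45.75 + 0.5a_R.
The game is symmetric, so in equilibrium a_R = a_M: the reaction function gives 0.5a_M = 45.75, hence a_M = 91.5.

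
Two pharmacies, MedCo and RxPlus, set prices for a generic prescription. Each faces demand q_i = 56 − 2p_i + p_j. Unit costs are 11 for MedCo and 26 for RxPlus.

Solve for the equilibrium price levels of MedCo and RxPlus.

28, 34

MedCo's profit: π = (p_{MedCo} − 11)(56 − 2p_{MedCo} + p_{RxPlus}).
∂π/∂p_{MedCo} = 78 − 4p_{MedCo} + p_{RxPlus} = 0 ⇒ p_{MedCo} = 19.5 + 0.25p_{RxPlus}.
Similarly p_{RxPlus} = 27 + 0.25p_{MedCo}.
Plugging p_{RxPlus} into MedCo's best response: p_{MedCo} = 19.5 + 0.25(27 + 0.25p_{MedCo}) ⇒ 0.9375p_{MedCo} = 26.25, so p_{MedCo} = 28.
Then p_{RxPlus} = 27 + 0.25·28 = 34.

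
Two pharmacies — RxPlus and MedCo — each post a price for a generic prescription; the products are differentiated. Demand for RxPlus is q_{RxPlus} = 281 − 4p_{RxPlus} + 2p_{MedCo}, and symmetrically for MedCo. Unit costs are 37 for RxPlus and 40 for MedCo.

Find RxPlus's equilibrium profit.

RxPlus's profit: π = (p_{RxPlus} − 37)(281 − 4p_{RxPlus} + 2p_{MedCo}).
∂π/∂p_{RxPlus} = 429 − 8p_{RxPlus} + 2p_{MedCo} = 0 ⇒ p_{RxPlus} = 53.625 + 0.25p_{MedCo}.
Similarly p_{MedCo} = 55.125 + 0.25p_{RxPlus}.
Solving the two reaction functions simultaneously: (1 − (0.25)(0.25))p_{RxPlus} = 53.625 + 0.25·55.125, so 0.9375p_{RxPlus} = 2157/32 and p_{RxPlus} = 71.9.
Then p_{MedCo} = 55.125 + 0.25·71.9 = 73.1.
q_{RxPlus} = 281 − 4·71.9 + 2·73.1 = 139.6.
Profit = (71.9 − 37)·139.6 = 4872.04.

4872.04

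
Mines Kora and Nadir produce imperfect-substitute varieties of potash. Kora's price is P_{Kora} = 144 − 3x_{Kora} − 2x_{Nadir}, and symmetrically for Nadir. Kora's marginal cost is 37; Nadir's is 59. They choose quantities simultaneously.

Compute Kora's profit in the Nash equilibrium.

652.6875

Mine Kora's profit: π = x_{Kora}(144 − 3x_{Kora} − 2x_{Nadir}) − 37x_{Kora}.
∂π/∂x_{Kora} = 107 − 6x_{Kora} − 2x_{Nadir} = 0 ⇒ x_{Kora} = 107/6 − (1/3)x_{Nadir}.
Similarly x_{Nadir} = 85/6 − (1/3)x_{Kora}.
Solving the two reaction functions simultaneously: (1 − (−1/3)(−1/3))x_{Kora} = 107/6 − (1/3)·(85/6), so (8/9)x_{Kora} = 118/9 and x_{Kora} = 14.75.
Then x_{Nadir} = 85/6 − (1/3)·14.75 = 9.25.
P_{Kora} = 144 − 3·14.75 − 2·9.25 = 81.25.
Profit = (81.25 − 37)·14.75 = 652.6875.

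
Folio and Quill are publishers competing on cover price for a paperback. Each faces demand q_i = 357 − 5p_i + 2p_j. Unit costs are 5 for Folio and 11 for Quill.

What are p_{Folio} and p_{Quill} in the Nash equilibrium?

Folio's profit: π = (p_{Folio} − 5)(357 − 5p_{Folio} + 2p_{Quill}).
∂π/∂p_{Folio} = 382 − 10p_{Folio} + 2p_{Quill} = 0 ⇒ p_{Folio} = 38.2 + 0.2p_{Quill}.
Similarly p_{Quill} = 41.2 + 0.2p_{Folio}.
Plugging p_{Quill} into Folio's best response: p_{Folio} = 38.2 + 0.2(41.2 + 0.2p_{Folio}) ⇒ 0.96p_{Folio} = 46.44, so p_{Folio} = 48.375.
Then p_{Quill} = 41.2 + 0.2·48.375 = 50.875.

48.375, 50.875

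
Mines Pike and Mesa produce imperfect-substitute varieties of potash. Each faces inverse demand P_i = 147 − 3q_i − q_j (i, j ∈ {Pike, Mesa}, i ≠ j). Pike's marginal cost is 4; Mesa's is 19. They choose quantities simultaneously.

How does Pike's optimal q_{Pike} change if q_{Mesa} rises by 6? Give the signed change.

-1

Mine Pike's profit: π = q_{Pike}(147 − 3q_{Pike} − q_{Mesa}) − 4q_{Pike}.
∂π/∂q_{Pike} = 143 − 6q_{Pike} − q_{Mesa} = 0 ⇒ q_{Pike} = 143/6 − (1/6)q_{Mesa}.
The reaction-function slope is −1/6, so a 6-unit rise in q_{Mesa} moves q_{Pike} by −1/6 × 6 = −1. Pike's best response falls — the actions are strategic substitutes.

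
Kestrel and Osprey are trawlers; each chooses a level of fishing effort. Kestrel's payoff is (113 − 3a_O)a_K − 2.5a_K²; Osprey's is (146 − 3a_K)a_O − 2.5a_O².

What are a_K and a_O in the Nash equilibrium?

Expanding Kestrel's payoff: 113a_K − 3a_Oa_K − 2.5a_K².
∂π/∂a_K = 113 − 3a_O − 5a_K = 0, so a_K = 22.6 − 0.6a_O.
Likewise for Osprey: a_O = 29.2 − 0.6a_K.
Solving the two reaction functions simultaneously: (1 − (−0.6)(−0.6))a_K = 22.6 − 0.6·29.2, so 0.64a_K = 5.08 and a_K = 7.9375.
Then a_O = 29.2 − 0.6·7.9375 = 24.4375.

7.9375, 24.4375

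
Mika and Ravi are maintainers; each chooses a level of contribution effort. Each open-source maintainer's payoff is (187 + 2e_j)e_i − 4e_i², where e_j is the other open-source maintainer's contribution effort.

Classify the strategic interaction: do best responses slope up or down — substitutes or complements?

strategic complements

Mika's payoff is (187 + 2e_R)e_M − 4e_M².
∂π/∂e_M = 187 + 2e_R − 8e_M = 0, so e_M = 23.375 + 0.25e_R.
The best-response slope de_M/de_R = 0.25 > 0: the reaction function is upward-sloping, so the choices are strategic complements.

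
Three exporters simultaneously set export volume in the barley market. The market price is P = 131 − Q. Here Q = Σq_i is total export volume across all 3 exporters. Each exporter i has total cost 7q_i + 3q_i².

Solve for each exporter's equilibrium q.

12.4

A representative exporter's profit is π_i = q_i(131 − Q) − 7q_i − 3q_i², with Q = q_i + Σ_{j≠i} q_j.
First-order condition: 124 − 8q_i − Σ_{j≠i} q_j = 0.
In a symmetric equilibrium every exporter chooses the same q, so Σ_{j≠i} q_j = 2q. The condition becomes 124 − 10q = 0, giving q = 124/10 = 12.4.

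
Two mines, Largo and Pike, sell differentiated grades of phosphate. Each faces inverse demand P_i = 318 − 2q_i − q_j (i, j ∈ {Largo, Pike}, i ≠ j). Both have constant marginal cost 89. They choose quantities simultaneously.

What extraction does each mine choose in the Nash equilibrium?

45.8

Mine Largo's profit: π = q_{Largo}(318 − 2q_{Largo} − q_{Pike}) − 89q_{Largo}.
∂π/∂q_{Largo} = 229 − 4q_{Largo} − q_{Pike} = 0 ⇒ q_{Largo} = 57.25 − 0.25q_{Pike}.
By symmetry q_{Pike} = q_{Largo}; substituting into the reaction function, 1.25q_{Largo} = 57.25 and q_{Largo} = 45.8.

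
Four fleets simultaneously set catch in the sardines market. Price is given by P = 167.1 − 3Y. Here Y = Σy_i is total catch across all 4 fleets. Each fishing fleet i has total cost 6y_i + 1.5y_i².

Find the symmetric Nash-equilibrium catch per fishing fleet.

8.95

A representative fishing fleet's profit is π_i = y_i(167.1 − 3Y) − 6y_i − 1.5y_i², with Y = y_i + Σ_{j≠i} y_j.
First-order condition: 161.1 − 9y_i − 3Σ_{j≠i} y_j = 0.
In a symmetric equilibrium every fishing fleet chooses the same y, so Σ_{j≠i} y_j = 3y. The condition becomes 161.1 − 18y = 0, giving y = 161.1/18 = 8.95.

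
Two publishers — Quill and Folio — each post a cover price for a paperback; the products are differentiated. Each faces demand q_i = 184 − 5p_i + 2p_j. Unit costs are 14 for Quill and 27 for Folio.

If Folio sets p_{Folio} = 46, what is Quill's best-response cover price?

Quill's profit: π = (p_{Quill} − 14)(184 − 5p_{Quill} + 2p_{Folio}).
∂π/∂p_{Quill} = 254 − 10p_{Quill} + 2p_{Folio} = 0 ⇒ p_{Quill} = 25.4 + 0.2p_{Folio}.
At p_{Folio} = 46: p_{Quill} = 25.4 + 0.2·46 = 34.6.

34.6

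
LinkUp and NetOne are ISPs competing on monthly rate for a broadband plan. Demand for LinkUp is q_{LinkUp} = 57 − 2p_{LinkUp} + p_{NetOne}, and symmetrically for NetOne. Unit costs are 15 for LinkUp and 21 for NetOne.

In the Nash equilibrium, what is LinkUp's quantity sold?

29.6

LinkUp's profit: π = (p_{LinkUp} − 15)(57 − 2p_{LinkUp} + p_{NetOne}).
∂π/∂p_{LinkUp} = 87 − 4p_{LinkUp} + p_{NetOne} = 0 ⇒ p_{LinkUp} = 21.75 + 0.25p_{NetOne}.
Similarly p_{NetOne} = 24.75 + 0.25p_{LinkUp}.
Solving the two reaction functions simultaneously: (1 − (0.25)(0.25))p_{LinkUp} = 21.75 + 0.25·24.75, so 0.9375p_{LinkUp} = 27.9375 and p_{LinkUp} = 29.8.
Then p_{NetOne} = 24.75 + 0.25·29.8 = 32.2.
q_{LinkUp} = 57 − 2·29.8 + 32.2 = 29.6.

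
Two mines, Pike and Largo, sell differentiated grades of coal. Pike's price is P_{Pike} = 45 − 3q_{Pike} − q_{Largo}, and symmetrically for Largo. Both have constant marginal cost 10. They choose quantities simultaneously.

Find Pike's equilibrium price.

25

Mine Pike's profit: π = q_{Pike}(45 − 3q_{Pike} − q_{Largo}) − 10q_{Pike}.
∂π/∂q_{Pike} = 35 − 6q_{Pike} − q_{Largo} = 0 ⇒ q_{Pike} = 35/6 − (1/6)q_{Largo}.
The game is symmetric, so in equilibrium q_{Largo} = q_{Pike}: the reaction function gives (7/6)q_{Pike} = 35/6, hence q_{Pike} = 5.
P_{Pike} = 45 − 3·5 − 5 = 25.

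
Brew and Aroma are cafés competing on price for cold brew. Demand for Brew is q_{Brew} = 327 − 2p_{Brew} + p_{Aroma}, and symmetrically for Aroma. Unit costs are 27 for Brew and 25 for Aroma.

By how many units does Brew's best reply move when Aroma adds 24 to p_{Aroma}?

Brew's profit: π = (p_{Brew} − 27)(327 − 2p_{Brew} + p_{Aroma}).
∂π/∂p_{Brew} = 381 − 4p_{Brew} + p_{Aroma} = 0 ⇒ p_{Brew} = 95.25 + 0.25p_{Aroma}.
The reaction-function slope is 0.25, so a 24-unit rise in p_{Aroma} moves p_{Brew} by 0.25 × 24 = 6. Brew's best response rises — the actions are strategic complements.

6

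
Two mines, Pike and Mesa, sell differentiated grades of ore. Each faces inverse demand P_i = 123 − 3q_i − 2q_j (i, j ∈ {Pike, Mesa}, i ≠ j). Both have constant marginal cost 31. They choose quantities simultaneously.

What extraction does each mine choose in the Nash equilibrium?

Mine Pike's profit: π = q_{Pike}(123 − 3q_{Pike} − 2q_{Mesa}) − 31q_{Pike}.
∂π/∂q_{Pike} = 92 − 6q_{Pike} − 2q_{Mesa} = 0 ⇒ q_{Pike} = 46/3 − (1/3)q_{Mesa}.
Setting q_{Pike} = q_{Mesa} in the reaction function: q_{Pike} = 46/3 − (1/3)q_{Pike}, so q_{Pike} = (46/3) / (4/3) = 11.5.

11.5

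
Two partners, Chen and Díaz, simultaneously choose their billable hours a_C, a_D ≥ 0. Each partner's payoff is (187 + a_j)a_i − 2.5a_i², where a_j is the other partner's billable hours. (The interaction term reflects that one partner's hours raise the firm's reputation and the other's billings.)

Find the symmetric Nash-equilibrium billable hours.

Chen's payoff is (187 + a_D)a_C − 2.5a_C².
∂π/∂a_C = 187 + a_D − 5a_C = 0, so a_C = 37.4 + 0.2a_D.
Setting a_C = a_D in the reaction function: a_C = 37.4 + 0.2a_C, so a_C = 37.4 / 0.8 = 46.75.

46.75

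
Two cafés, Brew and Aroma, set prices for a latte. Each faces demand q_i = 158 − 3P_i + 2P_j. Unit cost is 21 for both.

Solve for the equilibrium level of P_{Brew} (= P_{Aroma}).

Brew's profit: π = (P_{Brew} − 21)(158 − 3P_{Brew} + 2P_{Aroma}).
∂π/∂P_{Brew} = 221 − 6P_{Brew} + 2P_{Aroma} = 0 ⇒ P_{Brew} = 221/6 + (1/3)P_{Aroma}.
Setting P_{Brew} = P_{Aroma} in the reaction function: P_{Brew} = 221/6 + (1/3)P_{Brew}, so P_{Brew} = (221/6) / (2/3) = 55.25.

55.25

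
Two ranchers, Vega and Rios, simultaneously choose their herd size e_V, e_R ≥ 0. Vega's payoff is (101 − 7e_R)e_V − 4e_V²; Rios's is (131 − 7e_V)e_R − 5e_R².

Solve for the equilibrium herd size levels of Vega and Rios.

3, 11

Expanding Vega's payoff: 101e_V − 7e_Re_V − 4e_V².
∂π/∂e_V = 101 − 7e_R − 8e_V = 0, so e_V = 12.625 − 0.875e_R.
Likewise for Rios: e_R = 13.1 − 0.7e_V.
Solving the two reaction functions simultaneously: (1 − (−0.875)(−0.7))e_V = 12.625 − 0.875·13.1, so 0.3875e_V = 1.1625 and e_V = 3.
Then e_R = 13.1 − 0.7·3 = 11.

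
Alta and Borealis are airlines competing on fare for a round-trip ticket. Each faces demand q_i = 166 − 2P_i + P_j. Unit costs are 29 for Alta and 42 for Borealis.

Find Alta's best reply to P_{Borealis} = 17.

Alta's profit: π = (P_{Alta} − 29)(166 − 2P_{Alta} + P_{Borealis}).
∂π/∂P_{Alta} = 224 − 4P_{Alta} + P_{Borealis} = 0 ⇒ P_{Alta} = 56 + 0.25P_{Borealis}.
At P_{Borealis} = 17: P_{Alta} = 56 + 0.25·17 = 60.25.

60.25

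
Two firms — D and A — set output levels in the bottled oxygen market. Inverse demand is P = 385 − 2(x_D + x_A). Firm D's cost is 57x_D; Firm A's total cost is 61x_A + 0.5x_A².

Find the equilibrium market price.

181

Firm D's profit: π = x_D(385 − 2(x_D + x_A)) − 57x_D.
∂π/∂x_D = 328 − 4x_D − 2x_A = 0, so x_D = 82 − 0.5x_A.
For A: ∂π/∂x_A = 324 − 5x_A − 2x_D = 0 ⇒ x_A = 64.8 − 0.4x_D.
Plugging x_A into D's best response: x_D = 82 − 0.5(64.8 − 0.4x_D) ⇒ 0.8x_D = 49.6, so x_D = 62.
Then x_A = 64.8 − 0.4·62 = 40.
Equilibrium price: P = 385 − 2·102 = 181.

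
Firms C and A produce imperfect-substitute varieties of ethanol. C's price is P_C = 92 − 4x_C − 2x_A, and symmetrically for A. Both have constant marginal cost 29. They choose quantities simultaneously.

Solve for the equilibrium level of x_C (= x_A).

6.3

Firm C's profit: π = x_C(92 − 4x_C − 2x_A) − 29x_C.
∂π/∂x_C = 63 − 8x_C − 2x_A = 0 ⇒ x_C = 7.875 − 0.25x_A.
The game is symmetric, so in equilibrium x_A = x_C: the reaction function gives 1.25x_C = 7.875, hence x_C = 6.3.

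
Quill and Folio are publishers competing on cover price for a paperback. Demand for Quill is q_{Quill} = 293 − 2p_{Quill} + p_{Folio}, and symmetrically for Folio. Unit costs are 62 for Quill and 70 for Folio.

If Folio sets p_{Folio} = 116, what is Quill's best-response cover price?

133.25

Quill's profit: π = (p_{Quill} − 62)(293 − 2p_{Quill} + p_{Folio}).
∂π/∂p_{Quill} = 417 − 4p_{Quill} + p_{Folio} = 0 ⇒ p_{Quill} = 104.25 + 0.25p_{Folio}.
At p_{Folio} = 116: p_{Quill} = 104.25 + 0.25·116 = 133.25.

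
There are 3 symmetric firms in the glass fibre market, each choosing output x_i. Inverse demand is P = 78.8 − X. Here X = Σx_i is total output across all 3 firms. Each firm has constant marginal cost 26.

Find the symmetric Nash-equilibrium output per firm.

13.2

A representative firm's profit is π_i = x_i(78.8 − X) − 26x_i, with X = x_i + Σ_{j≠i} x_j.
First-order condition: 52.8 − 2x_i − Σ_{j≠i} x_j = 0.
In a symmetric equilibrium every firm chooses the same x, so Σ_{j≠i} x_j = 2x. The condition becomes 52.8 − 4x = 0, giving x = 52.8/4 = 13.2.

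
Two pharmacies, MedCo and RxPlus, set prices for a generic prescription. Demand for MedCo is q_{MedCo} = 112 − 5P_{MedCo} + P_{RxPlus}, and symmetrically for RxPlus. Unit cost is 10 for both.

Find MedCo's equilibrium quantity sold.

40

MedCo's profit: π = (P_{MedCo} − 10)(112 − 5P_{MedCo} + P_{RxPlus}).
∂π/∂P_{MedCo} = 162 − 10P_{MedCo} + P_{RxPlus} = 0 ⇒ P_{MedCo} = 16.2 + 0.1P_{RxPlus}.
Setting P_{MedCo} = P_{RxPlus} in the reaction function: P_{MedCo} = 16.2 + 0.1P_{MedCo}, so P_{MedCo} = 16.2 / 0.9 = 18.
q_{MedCo} = 112 − 5·18 + 18 = 40.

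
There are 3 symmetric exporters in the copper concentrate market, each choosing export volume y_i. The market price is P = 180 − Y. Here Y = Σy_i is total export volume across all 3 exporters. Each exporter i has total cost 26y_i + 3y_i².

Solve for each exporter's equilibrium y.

A representative exporter's profit is π_i = y_i(180 − Y) − 26y_i − 3y_i², with Y = y_i + Σ_{j≠i} y_j.
First-order condition: 154 − 8y_i − Σ_{j≠i} y_j = 0.
In a symmetric equilibrium every exporter chooses the same y, so Σ_{j≠i} y_j = 2y. The condition becomes 154 − 10y = 0, giving y = 154/10 = 15.4.

15.4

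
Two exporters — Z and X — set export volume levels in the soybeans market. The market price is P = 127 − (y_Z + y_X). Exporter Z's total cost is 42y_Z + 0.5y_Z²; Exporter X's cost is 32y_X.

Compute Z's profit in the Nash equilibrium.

337.5

Exporter Z's profit: π = y_Z(127 − (y_Z + y_X)) − 42y_Z − 0.5y_Z².
∂π/∂y_Z = 85 − 3y_Z − y_X = 0, so y_Z = 85/3 − (1/3)y_X.
For X: ∂π/∂y_X = 95 − 2y_X − y_Z = 0 ⇒ y_X = 47.5 − 0.5y_Z.
Substituting the second reaction function into the first: y_Z = 85/3 − (1/3)(47.5 − 0.5y_Z), which gives (5/6)y_Z = 12.5 ⇒ y_Z = 15.
Then y_X = 47.5 − 0.5·15 = 40.
Price P = 127 − 55 = 72.
Z's profit: (72 − 42)·15 − 0.5(15)² = 337.5.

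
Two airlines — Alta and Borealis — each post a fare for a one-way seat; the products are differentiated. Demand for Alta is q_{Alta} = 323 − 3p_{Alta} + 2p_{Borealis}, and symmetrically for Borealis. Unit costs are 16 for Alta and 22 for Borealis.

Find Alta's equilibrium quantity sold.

233.625

Alta's profit: π = (p_{Alta} − 16)(323 − 3p_{Alta} + 2p_{Borealis}).
∂π/∂p_{Alta} = 371 − 6p_{Alta} + 2p_{Borealis} = 0 ⇒ p_{Alta} = 371/6 + (1/3)p_{Borealis}.
Similarly p_{Borealis} = 389/6 + (1/3)p_{Alta}.
Substituting the second reaction function into the first: p_{Alta} = 371/6 + (1/3)(389/6 + (1/3)p_{Alta}), which gives (8/9)p_{Alta} = 751/9 ⇒ p_{Alta} = 93.875.
Then p_{Borealis} = 389/6 + (1/3)·93.875 = 96.125.
q_{Alta} = 323 − 3·93.875 + 2·96.125 = 233.625.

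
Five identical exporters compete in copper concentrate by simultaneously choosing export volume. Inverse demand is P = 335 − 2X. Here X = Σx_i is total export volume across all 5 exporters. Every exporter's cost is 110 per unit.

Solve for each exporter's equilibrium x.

18.75

A representative exporter's profit is π_i = x_i(335 − 2X) − 110x_i, with X = x_i + Σ_{j≠i} x_j.
First-order condition: 225 − 4x_i − 2Σ_{j≠i} x_j = 0.
Imposing symmetry (x_j = x for all j) turns Σ_{j≠i} x_j into 4x, so 225 = 12x and x = 18.75.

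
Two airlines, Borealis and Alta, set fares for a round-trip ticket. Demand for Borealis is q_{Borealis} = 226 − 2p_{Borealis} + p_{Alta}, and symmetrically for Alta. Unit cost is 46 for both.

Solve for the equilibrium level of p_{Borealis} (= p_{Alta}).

106

Borealis's profit: π = (p_{Borealis} − 46)(226 − 2p_{Borealis} + p_{Alta}).
∂π/∂p_{Borealis} = 318 − 4p_{Borealis} + p_{Alta} = 0 ⇒ p_{Borealis} = 79.5 + 0.25p_{Alta}.
The game is symmetric, so in equilibrium p_{Alta} = p_{Borealis}: the reaction function gives 0.75p_{Borealis} = 79.5, hence p_{Borealis} = 106.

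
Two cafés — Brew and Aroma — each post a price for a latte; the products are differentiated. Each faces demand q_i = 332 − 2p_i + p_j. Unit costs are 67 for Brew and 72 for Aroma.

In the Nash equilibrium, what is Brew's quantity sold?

178

Brew's profit: π = (p_{Brew} − 67)(332 − 2p_{Brew} + p_{Aroma}).
∂π/∂p_{Brew} = 466 − 4p_{Brew} + p_{Aroma} = 0 ⇒ p_{Brew} = 116.5 + 0.25p_{Aroma}.
Similarly p_{Aroma} = 119 + 0.25p_{Brew}.
Solving the two reaction functions simultaneously: (1 − (0.25)(0.25))p_{Brew} = 116.5 + 0.25·119, so 0.9375p_{Brew} = 146.25 and p_{Brew} = 156.
Then p_{Aroma} = 119 + 0.25·156 = 158.
q_{Brew} = 332 − 2·156 + 158 = 178.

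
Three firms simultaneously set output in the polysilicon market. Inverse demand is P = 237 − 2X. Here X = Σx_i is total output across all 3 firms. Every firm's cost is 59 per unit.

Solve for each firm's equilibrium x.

A representative firm's profit is π_i = x_i(237 − 2X) − 59x_i, with X = x_i + Σ_{j≠i} x_j.
First-order condition: 178 − 4x_i − 2Σ_{j≠i} x_j = 0.
Imposing symmetry (x_j = x for all j) turns Σ_{j≠i} x_j into 2x, so 178 = 8x and x = 22.25.

22.25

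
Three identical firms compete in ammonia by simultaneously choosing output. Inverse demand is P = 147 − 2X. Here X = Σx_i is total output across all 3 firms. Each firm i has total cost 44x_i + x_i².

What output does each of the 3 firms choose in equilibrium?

10.3

A representative firm's profit is π_i = x_i(147 − 2X) − 44x_i − x_i², with X = x_i + Σ_{j≠i} x_j.
First-order condition: 103 − 6x_i − 2Σ_{j≠i} x_j = 0.
With identical firms, set every x_j = x: then 103 − 6x − 4x = 0, i.e. x = 103/10 = 10.3.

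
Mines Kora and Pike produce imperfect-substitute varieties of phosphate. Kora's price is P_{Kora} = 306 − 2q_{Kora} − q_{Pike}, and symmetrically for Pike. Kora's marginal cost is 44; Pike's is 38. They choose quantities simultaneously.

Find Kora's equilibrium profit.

Mine Kora's profit: π = q_{Kora}(306 − 2q_{Kora} − q_{Pike}) − 44q_{Kora}.
∂π/∂q_{Kora} = 262 − 4q_{Kora} − q_{Pike} = 0 ⇒ q_{Kora} = 65.5 − 0.25q_{Pike}.
Similarly q_{Pike} = 67 − 0.25q_{Kora}.
Solving the two reaction functions simultaneously: (1 − (−0.25)(−0.25))q_{Kora} = 65.5 − 0.25·67, so 0.9375q_{Kora} = 48.75 and q_{Kora} = 52.
Then q_{Pike} = 67 − 0.25·52 = 54.
P_{Kora} = 306 − 2·52 − 54 = 148.
Profit = (148 − 44)·52 = 5408.

5408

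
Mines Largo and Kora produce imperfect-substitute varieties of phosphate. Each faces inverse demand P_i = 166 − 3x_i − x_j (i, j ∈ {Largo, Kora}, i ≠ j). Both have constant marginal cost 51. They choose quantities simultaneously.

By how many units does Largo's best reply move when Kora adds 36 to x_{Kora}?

Mine Largo's profit: π = x_{Largo}(166 − 3x_{Largo} − x_{Kora}) − 51x_{Largo}.
∂π/∂x_{Largo} = 115 − 6x_{Largo} − x_{Kora} = 0 ⇒ x_{Largo} = 115/6 − (1/6)x_{Kora}.
The reaction-function slope is −1/6, so a 36-unit rise in x_{Kora} moves x_{Largo} by −1/6 × 36 = −6. Largo's best response falls — the actions are strategic substitutes.

-6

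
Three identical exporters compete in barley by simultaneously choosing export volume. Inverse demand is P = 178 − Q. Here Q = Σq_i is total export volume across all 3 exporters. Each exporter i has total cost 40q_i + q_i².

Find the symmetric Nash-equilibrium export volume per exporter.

A representative exporter's profit is π_i = q_i(178 − Q) − 40q_i − q_i², with Q = q_i + Σ_{j≠i} q_j.
First-order condition: 138 − 4q_i − Σ_{j≠i} q_j = 0.
In a symmetric equilibrium every exporter chooses the same q, so Σ_{j≠i} q_j = 2q. The condition becomes 138 − 6q = 0, giving q = 138/6 = 23.

23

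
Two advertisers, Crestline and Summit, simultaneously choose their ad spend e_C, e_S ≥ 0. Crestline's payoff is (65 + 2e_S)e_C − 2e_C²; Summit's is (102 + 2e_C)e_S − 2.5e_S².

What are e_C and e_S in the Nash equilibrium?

Expanding Crestline's payoff: 65e_C + 2e_Se_C − 2e_C².
∂π/∂e_C = 65 + 2e_S − 4e_C = 0, so e_C = 16.25 + 0.5e_S.
Likewise for Summit: e_S = 20.4 + 0.4e_C.
Substituting the second reaction function into the first: e_C = 16.25 + 0.5(20.4 + 0.4e_C), which gives 0.8e_C = 26.45 ⇒ e_C = 33.0625.
Then e_S = 20.4 + 0.4·33.0625 = 33.625.

33.0625, 33.625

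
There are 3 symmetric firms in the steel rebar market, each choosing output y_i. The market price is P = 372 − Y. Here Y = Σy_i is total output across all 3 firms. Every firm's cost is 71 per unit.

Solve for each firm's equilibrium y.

A representative firm's profit is π_i = y_i(372 − Y) − 71y_i, with Y = y_i + Σ_{j≠i} y_j.
First-order condition: 301 − 2y_i − Σ_{j≠i} y_j = 0.
With identical firms, set every y_j = y: then 301 − 2y − 2y = 0, i.e. y = 301/4 = 75.25.

75.25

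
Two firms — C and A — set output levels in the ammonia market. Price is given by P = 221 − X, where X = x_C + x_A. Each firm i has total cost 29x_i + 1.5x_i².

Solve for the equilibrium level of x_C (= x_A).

32

Firm C's profit: π = x_C(221 − (x_C + x_A)) − 29x_C − 1.5x_C².
∂π/∂x_C = 192 − 5x_C − x_A = 0, so x_C = 38.4 − 0.2x_A.
By symmetry x_A = x_C; substituting into the reaction function, 1.2x_C = 38.4 and x_C = 32.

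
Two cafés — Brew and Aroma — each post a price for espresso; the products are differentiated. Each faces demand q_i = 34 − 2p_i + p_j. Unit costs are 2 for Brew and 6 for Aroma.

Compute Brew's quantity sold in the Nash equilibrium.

22.4

Brew's profit: π = (p_{Brew} − 2)(34 − 2p_{Brew} + p_{Aroma}).
∂π/∂p_{Brew} = 38 − 4p_{Brew} + p_{Aroma} = 0 ⇒ p_{Brew} = 9.5 + 0.25p_{Aroma}.
Similarly p_{Aroma} = 11.5 + 0.25p_{Brew}.
Solving the two reaction functions simultaneously: (1 − (0.25)(0.25))p_{Brew} = 9.5 + 0.25·11.5, so 0.9375p_{Brew} = 12.375 and p_{Brew} = 13.2.
Then p_{Aroma} = 11.5 + 0.25·13.2 = 14.8.
q_{Brew} = 34 − 2·13.2 + 14.8 = 22.4.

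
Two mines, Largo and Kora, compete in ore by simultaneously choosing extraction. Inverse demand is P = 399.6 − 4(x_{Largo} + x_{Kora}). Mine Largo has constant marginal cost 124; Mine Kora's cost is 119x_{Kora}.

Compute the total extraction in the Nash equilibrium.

46.35

Mine Largo's profit: π = x_{Largo}(399.6 − 4(x_{Largo} + x_{Kora})) − 124x_{Largo}.
∂π/∂x_{Largo} = 275.6 − 8x_{Largo} − 4x_{Kora} = 0, so x_{Largo} = 34.45 − 0.5x_{Kora}.
By the same steps for Kora: x_{Kora} = 35.075 − 0.5x_{Largo}.
Plugging x_{Kora} into Largo's best response: x_{Largo} = 34.45 − 0.5(35.075 − 0.5x_{Largo}) ⇒ 0.75x_{Largo} = 16.9125, so x_{Largo} = 22.55.
Then x_{Kora} = 35.075 − 0.5·22.55 = 23.8.
Total extraction: 22.55 + 23.8 = 46.35.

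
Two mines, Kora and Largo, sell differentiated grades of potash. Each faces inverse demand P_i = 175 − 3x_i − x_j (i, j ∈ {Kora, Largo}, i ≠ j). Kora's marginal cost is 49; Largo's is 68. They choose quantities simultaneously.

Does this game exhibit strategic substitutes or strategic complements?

strategic substitutes

Mine Kora's profit: π = x_{Kora}(175 − 3x_{Kora} − x_{Largo}) − 49x_{Kora}.
∂π/∂x_{Kora} = 126 − 6x_{Kora} − x_{Largo} = 0 ⇒ x_{Kora} = 21 − (1/6)x_{Largo}.
The best-response slope dx_{Kora}/dx_{Largo} = −1/6 < 0: the reaction function is downward-sloping, so the choices are strategic substitutes.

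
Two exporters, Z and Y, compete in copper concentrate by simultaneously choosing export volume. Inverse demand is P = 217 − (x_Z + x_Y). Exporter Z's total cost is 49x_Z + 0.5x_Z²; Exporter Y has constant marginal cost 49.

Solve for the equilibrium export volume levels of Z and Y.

Exporter Z's profit: π = x_Z(217 − (x_Z + x_Y)) − 49x_Z − 0.5x_Z².
∂π/∂x_Z = 168 − 3x_Z − x_Y = 0, so x_Z = 56 − (1/3)x_Y.
For Y: ∂π/∂x_Y = 168 − 2x_Y − x_Z = 0 ⇒ x_Y = 84 − 0.5x_Z.
Substituting the second reaction function into the first: x_Z = 56 − (1/3)(84 − 0.5x_Z), which gives (5/6)x_Z = 28 ⇒ x_Z = 33.6.
Then x_Y = 84 − 0.5·33.6 = 67.2.

33.6, 67.2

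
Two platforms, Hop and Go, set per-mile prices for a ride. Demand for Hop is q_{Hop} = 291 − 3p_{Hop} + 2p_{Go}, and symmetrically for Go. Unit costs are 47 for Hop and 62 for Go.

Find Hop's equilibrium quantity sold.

191.4375

Hop's profit: π = (p_{Hop} − 47)(291 − 3p_{Hop} + 2p_{Go}).
∂π/∂p_{Hop} = 432 − 6p_{Hop} + 2p_{Go} = 0 ⇒ p_{Hop} = 72 + (1/3)p_{Go}.
Similarly p_{Go} = 79.5 + (1/3)p_{Hop}.
Plugging p_{Go} into Hop's best response: p_{Hop} = 72 + (1/3)(79.5 + (1/3)p_{Hop}) ⇒ (8/9)p_{Hop} = 98.5, so p_{Hop} = 110.8125.
Then p_{Go} = 79.5 + (1/3)·110.8125 = 116.4375.
q_{Hop} = 291 − 3·110.8125 + 2·116.4375 = 191.4375.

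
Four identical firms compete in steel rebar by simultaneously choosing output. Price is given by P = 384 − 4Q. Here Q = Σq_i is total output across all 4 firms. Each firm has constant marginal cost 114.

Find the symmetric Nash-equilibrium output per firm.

A representative firm's profit is π_i = q_i(384 − 4Q) − 114q_i, with Q = q_i + Σ_{j≠i} q_j.
First-order condition: 270 − 8q_i − 4Σ_{j≠i} q_j = 0.
Imposing symmetry (q_j = q for all j) turns Σ_{j≠i} q_j into 3q, so 270 = 20q and q = 13.5.

13.5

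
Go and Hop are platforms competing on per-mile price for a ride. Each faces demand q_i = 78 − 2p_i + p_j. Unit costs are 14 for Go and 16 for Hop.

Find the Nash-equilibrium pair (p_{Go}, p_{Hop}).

Go's profit: π = (p_{Go} − 14)(78 − 2p_{Go} + p_{Hop}).
∂π/∂p_{Go} = 106 − 4p_{Go} + p_{Hop} = 0 ⇒ p_{Go} = 26.5 + 0.25p_{Hop}.
Similarly p_{Hop} = 27.5 + 0.25p_{Go}.
Plugging p_{Hop} into Go's best response: p_{Go} = 26.5 + 0.25(27.5 + 0.25p_{Go}) ⇒ 0.9375p_{Go} = 33.375, so p_{Go} = 35.6.
Then p_{Hop} = 27.5 + 0.25·35.6 = 36.4.

35.6, 36.4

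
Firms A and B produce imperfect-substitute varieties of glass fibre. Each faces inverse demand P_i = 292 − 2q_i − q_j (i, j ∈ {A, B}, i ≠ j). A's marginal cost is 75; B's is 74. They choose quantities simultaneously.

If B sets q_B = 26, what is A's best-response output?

Firm A's profit: π = q_A(292 − 2q_A − q_B) − 75q_A.
∂π/∂q_A = 217 − 4q_A − q_B = 0 ⇒ q_A = 54.25 − 0.25q_B.
At q_B = 26: q_A = 54.25 − 0.25·26 = 47.75.

47.75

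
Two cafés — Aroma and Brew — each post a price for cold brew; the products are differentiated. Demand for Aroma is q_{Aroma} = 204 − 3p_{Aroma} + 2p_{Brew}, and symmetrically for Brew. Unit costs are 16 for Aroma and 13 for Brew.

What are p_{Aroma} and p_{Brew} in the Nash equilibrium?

Aroma's profit: π = (p_{Aroma} − 16)(204 − 3p_{Aroma} + 2p_{Brew}).
∂π/∂p_{Aroma} = 252 − 6p_{Aroma} + 2p_{Brew} = 0 ⇒ p_{Aroma} = 42 + (1/3)p_{Brew}.
Similarly p_{Brew} = 40.5 + (1/3)p_{Aroma}.
Substituting the second reaction function into the first: p_{Aroma} = 42 + (1/3)(40.5 + (1/3)p_{Aroma}), which gives (8/9)p_{Aroma} = 55.5 ⇒ p_{Aroma} = 62.4375.
Then p_{Brew} = 40.5 + (1/3)·62.4375 = 61.3125.

62.4375, 61.3125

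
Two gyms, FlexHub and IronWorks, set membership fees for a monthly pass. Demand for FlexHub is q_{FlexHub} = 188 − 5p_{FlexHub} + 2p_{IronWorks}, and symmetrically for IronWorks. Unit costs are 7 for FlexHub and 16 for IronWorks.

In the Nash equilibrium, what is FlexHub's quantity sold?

109.0625

FlexHub's profit: π = (p_{FlexHub} − 7)(188 − 5p_{FlexHub} + 2p_{IronWorks}).
∂π/∂p_{FlexHub} = 223 − 10p_{FlexHub} + 2p_{IronWorks} = 0 ⇒ p_{FlexHub} = 22.3 + 0.2p_{IronWorks}.
Similarly p_{IronWorks} = 26.8 + 0.2p_{FlexHub}.
Solving the two reaction functions simultaneously: (1 − (0.2)(0.2))p_{FlexHub} = 22.3 + 0.2·26.8, so 0.96p_{FlexHub} = 27.66 and p_{FlexHub} = 28.8125.
Then p_{IronWorks} = 26.8 + 0.2·28.8125 = 32.5625.
q_{FlexHub} = 188 − 5·28.8125 + 2·32.5625 = 109.0625.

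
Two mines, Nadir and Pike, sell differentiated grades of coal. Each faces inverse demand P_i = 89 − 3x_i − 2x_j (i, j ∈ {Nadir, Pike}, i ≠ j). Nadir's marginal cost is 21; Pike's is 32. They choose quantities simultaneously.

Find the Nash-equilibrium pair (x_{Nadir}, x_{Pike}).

Mine Nadir's profit: π = x_{Nadir}(89 − 3x_{Nadir} − 2x_{Pike}) − 21x_{Nadir}.
∂π/∂x_{Nadir} = 68 − 6x_{Nadir} − 2x_{Pike} = 0 ⇒ x_{Nadir} = 34/3 − (1/3)x_{Pike}.
Similarly x_{Pike} = 9.5 − (1/3)x_{Nadir}.
Plugging x_{Pike} into Nadir's best response: x_{Nadir} = 34/3 − (1/3)(9.5 − (1/3)x_{Nadir}) ⇒ (8/9)x_{Nadir} = 49/6, so x_{Nadir} = 9.1875.
Then x_{Pike} = 9.5 − (1/3)·9.1875 = 6.4375.

9.1875, 6.4375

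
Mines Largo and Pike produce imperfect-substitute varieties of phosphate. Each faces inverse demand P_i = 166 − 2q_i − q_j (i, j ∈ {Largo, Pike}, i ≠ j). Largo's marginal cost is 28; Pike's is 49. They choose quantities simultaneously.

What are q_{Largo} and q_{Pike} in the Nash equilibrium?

Mine Largo's profit: π = q_{Largo}(166 − 2q_{Largo} − q_{Pike}) − 28q_{Largo}.
∂π/∂q_{Largo} = 138 − 4q_{Largo} − q_{Pike} = 0 ⇒ q_{Largo} = 34.5 − 0.25q_{Pike}.
Similarly q_{Pike} = 29.25 − 0.25q_{Largo}.
Solving the two reaction functions simultaneously: (1 − (−0.25)(−0.25))q_{Largo} = 34.5 − 0.25·29.25, so 0.9375q_{Largo} = 27.1875 and q_{Largo} = 29.
Then q_{Pike} = 29.25 − 0.25·29 = 22.

29, 22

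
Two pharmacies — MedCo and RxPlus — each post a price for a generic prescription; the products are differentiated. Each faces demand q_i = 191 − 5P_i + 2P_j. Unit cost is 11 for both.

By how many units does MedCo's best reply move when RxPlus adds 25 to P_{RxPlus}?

5

MedCo's profit: π = (P_{MedCo} − 11)(191 − 5P_{MedCo} + 2P_{RxPlus}).
∂π/∂P_{MedCo} = 246 − 10P_{MedCo} + 2P_{RxPlus} = 0 ⇒ P_{MedCo} = 24.6 + 0.2P_{RxPlus}.
The reaction-function slope is 0.2, so a 25-unit rise in P_{RxPlus} moves P_{MedCo} by 0.2 × 25 = 5. MedCo's best response rises — the actions are strategic complements.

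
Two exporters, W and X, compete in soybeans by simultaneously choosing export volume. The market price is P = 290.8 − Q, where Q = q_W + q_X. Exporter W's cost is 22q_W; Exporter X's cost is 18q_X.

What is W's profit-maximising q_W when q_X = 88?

90.4

Exporter W's profit: π = q_W(290.8 − (q_W + q_X)) − 22q_W.
∂π/∂q_W = 268.8 − 2q_W − q_X = 0, so q_W = 134.4 − 0.5q_X.
At q_X = 88: q_W = 134.4 − 0.5·88 = 90.4.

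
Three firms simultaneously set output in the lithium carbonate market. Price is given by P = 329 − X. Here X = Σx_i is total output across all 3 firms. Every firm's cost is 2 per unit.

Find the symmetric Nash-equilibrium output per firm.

81.75

A representative firm's profit is π_i = x_i(329 − X) − 2x_i, with X = x_i + Σ_{j≠i} x_j.
First-order condition: 327 − 2x_i − Σ_{j≠i} x_j = 0.
With identical firms, set every x_j = x: then 327 − 2x − 2x = 0, i.e. x = 327/4 = 81.75.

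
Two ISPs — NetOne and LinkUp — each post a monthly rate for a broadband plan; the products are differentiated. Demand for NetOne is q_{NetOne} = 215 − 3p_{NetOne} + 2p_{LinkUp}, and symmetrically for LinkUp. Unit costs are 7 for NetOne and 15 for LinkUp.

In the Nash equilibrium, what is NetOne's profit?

8586.75

NetOne's profit: π = (p_{NetOne} − 7)(215 − 3p_{NetOne} + 2p_{LinkUp}).
∂π/∂p_{NetOne} = 236 − 6p_{NetOne} + 2p_{LinkUp} = 0 ⇒ p_{NetOne} = 118/3 + (1/3)p_{LinkUp}.
Similarly p_{LinkUp} = 130/3 + (1/3)p_{NetOne}.
Solving the two reaction functions simultaneously: (1 − (1/3)(1/3))p_{NetOne} = 118/3 + (1/3)·(130/3), so (8/9)p_{NetOne} = 484/9 and p_{NetOne} = 60.5.
Then p_{LinkUp} = 130/3 + (1/3)·60.5 = 63.5.
q_{NetOne} = 215 − 3·60.5 + 2·63.5 = 160.5.
Profit = (60.5 − 7)·160.5 = 8586.75.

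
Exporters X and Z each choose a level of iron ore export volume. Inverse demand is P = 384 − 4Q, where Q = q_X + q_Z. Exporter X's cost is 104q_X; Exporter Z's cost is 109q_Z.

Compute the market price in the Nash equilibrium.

Exporter X's profit: π = q_X(384 − 4(q_X + q_Z)) − 104q_X.
∂π/∂q_X = 280 − 8q_X − 4q_Z = 0, so q_X = 35 − 0.5q_Z.
By the same steps for Z: q_Z = 34.375 − 0.5q_X.
Plugging q_Z into X's best response: q_X = 35 − 0.5(34.375 − 0.5q_X) ⇒ 0.75q_X = 17.8125, so q_X = 23.75.
Then q_Z = 34.375 − 0.5·23.75 = 22.5.
Equilibrium price: P = 384 − 4·46.25 = 199.

199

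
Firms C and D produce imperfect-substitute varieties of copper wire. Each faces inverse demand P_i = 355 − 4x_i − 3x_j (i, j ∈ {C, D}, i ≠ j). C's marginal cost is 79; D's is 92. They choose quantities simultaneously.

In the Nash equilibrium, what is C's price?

182.2

Firm C's profit: π = x_C(355 − 4x_C − 3x_D) − 79x_C.
∂π/∂x_C = 276 − 8x_C − 3x_D = 0 ⇒ x_C = 34.5 − 0.375x_D.
Similarly x_D = 32.875 − 0.375x_C.
Plugging x_D into C's best response: x_C = 34.5 − 0.375(32.875 − 0.375x_C) ⇒ (55/64)x_C = 1419/64, so x_C = 25.8.
Then x_D = 32.875 − 0.375·25.8 = 23.2.
P_C = 355 − 4·25.8 − 3·23.2 = 182.2.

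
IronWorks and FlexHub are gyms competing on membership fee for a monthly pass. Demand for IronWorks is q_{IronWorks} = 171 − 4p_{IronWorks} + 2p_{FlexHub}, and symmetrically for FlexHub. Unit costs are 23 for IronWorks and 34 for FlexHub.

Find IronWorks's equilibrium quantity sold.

IronWorks's profit: π = (p_{IronWorks} − 23)(171 − 4p_{IronWorks} + 2p_{FlexHub}).
∂π/∂p_{IronWorks} = 263 − 8p_{IronWorks} + 2p_{FlexHub} = 0 ⇒ p_{IronWorks} = 32.875 + 0.25p_{FlexHub}.
Similarly p_{FlexHub} = 38.375 + 0.25p_{IronWorks}.
Solving the two reaction functions simultaneously: (1 − (0.25)(0.25))p_{IronWorks} = 32.875 + 0.25·38.375, so 0.9375p_{IronWorks} = 1359/32 and p_{IronWorks} = 45.3.
Then p_{FlexHub} = 38.375 + 0.25·45.3 = 49.7.
q_{IronWorks} = 171 − 4·45.3 + 2·49.7 = 89.2.

89.2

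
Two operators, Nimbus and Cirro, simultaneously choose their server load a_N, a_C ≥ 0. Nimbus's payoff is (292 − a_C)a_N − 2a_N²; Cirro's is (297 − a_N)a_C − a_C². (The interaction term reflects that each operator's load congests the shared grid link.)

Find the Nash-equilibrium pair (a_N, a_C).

Expanding Nimbus's payoff: 292a_N − a_Ca_N − 2a_N².
∂π/∂a_N = 292 − a_C − 4a_N = 0, so a_N = 73 − 0.25a_C.
Likewise for Cirro: a_C = 148.5 − 0.5a_N.
Plugging a_C into Nimbus's best response: a_N = 73 − 0.25(148.5 − 0.5a_N) ⇒ 0.875a_N = 35.875, so a_N = 41.
Then a_C = 148.5 − 0.5·41 = 128.

41, 128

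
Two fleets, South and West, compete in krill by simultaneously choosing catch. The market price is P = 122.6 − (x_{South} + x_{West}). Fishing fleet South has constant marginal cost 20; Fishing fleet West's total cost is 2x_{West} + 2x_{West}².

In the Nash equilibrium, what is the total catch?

Fishing fleet South's profit: π = x_{South}(122.6 − (x_{South} + x_{West})) − 20x_{South}.
∂π/∂x_{South} = 102.6 − 2x_{South} − x_{West} = 0, so x_{South} = 51.3 − 0.5x_{West}.
For West: ∂π/∂x_{West} = 120.6 − 6x_{West} − x_{South} = 0 ⇒ x_{West} = 20.1 − (1/6)x_{South}.
Substituting the second reaction function into the first: x_{South} = 51.3 − 0.5(20.1 − (1/6)x_{South}), which gives (11/12)x_{South} = 41.25 ⇒ x_{South} = 45.
Then x_{West} = 20.1 − (1/6)·45 = 12.6.
Total catch: 45 + 12.6 = 57.6.

57.6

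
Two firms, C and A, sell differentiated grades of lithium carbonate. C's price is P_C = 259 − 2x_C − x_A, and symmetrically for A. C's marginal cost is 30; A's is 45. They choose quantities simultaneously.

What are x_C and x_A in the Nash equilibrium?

46.8, 41.8

Firm C's profit: π = x_C(259 − 2x_C − x_A) − 30x_C.
∂π/∂x_C = 229 − 4x_C − x_A = 0 ⇒ x_C = 57.25 − 0.25x_A.
Similarly x_A = 53.5 − 0.25x_C.
Solving the two reaction functions simultaneously: (1 − (−0.25)(−0.25))x_C = 57.25 − 0.25·53.5, so 0.9375x_C = 43.875 and x_C = 46.8.
Then x_A = 53.5 − 0.25·46.8 = 41.8.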